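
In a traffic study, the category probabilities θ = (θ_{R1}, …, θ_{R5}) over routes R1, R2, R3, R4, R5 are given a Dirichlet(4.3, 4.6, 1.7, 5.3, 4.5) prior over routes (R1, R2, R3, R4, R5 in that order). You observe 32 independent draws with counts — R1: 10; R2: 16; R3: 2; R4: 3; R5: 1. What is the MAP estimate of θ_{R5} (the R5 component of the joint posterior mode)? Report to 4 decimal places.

The Dirichlet prior is conjugate to the Multinomial likelihood: each posterior αⱼ = prior αⱼ + observed count nⱼ.
Posterior concentration: (14.3, 20.6, 3.7, 8.3, 5.5), total = 52.4.
Joint mode component: (α_{R5}−1)/(Σα−K) = 4.5/47.4 = 0.0949.

0.0949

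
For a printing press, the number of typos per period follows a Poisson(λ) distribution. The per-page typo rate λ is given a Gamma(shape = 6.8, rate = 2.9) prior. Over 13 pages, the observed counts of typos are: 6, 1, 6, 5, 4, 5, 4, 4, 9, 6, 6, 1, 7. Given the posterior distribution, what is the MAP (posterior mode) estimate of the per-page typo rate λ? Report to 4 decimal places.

With a Gamma(shape α, rate β) prior, the Poisson likelihood is conjugate: the posterior is Gamma(α + ΣXᵢ, β + n).
Sum of counts S = 64 over n = 13 pages.
Posterior: Gamma(α+S, β+n) = Gamma(6.8+64, 2.9+13) = Gamma(70.8, 15.9).
Mode of Gamma(α,β) for α≥1 is (α−1)/β = 69.8/15.9 = 4.3899.

4.3899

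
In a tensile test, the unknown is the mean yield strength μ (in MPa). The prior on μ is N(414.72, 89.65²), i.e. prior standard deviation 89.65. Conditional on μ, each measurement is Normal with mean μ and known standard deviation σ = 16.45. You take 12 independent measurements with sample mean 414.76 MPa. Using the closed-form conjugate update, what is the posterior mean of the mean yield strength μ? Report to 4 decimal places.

414.7599

For Normal data with known variance σ², a Normal(μ₀, σ₀²) prior on μ is conjugate. Posterior precision = 1/σ₀² + n/σ²; posterior mean is the precision-weighted average of μ₀ and x̄.
n·x̄ = 12·414.76 = 4977.12.
σ₀² = 89.65² = 8037.1225, σ² = 16.45² = 270.6025; σ² + n·σ₀² = 270.6025 + 12·8037.1225 = 96716.0725.
Posterior mean = (μ₀/σ₀² + n·x̄/σ²)/(1/σ₀² + n/σ²) = (σ²·μ₀ + σ₀²·n·x̄)/(σ² + n·σ₀²) = (270.6025·414.72 + 8037.1225·4977.12)/96716.0725 = 40113947.406/96716.0725 = 414.7599.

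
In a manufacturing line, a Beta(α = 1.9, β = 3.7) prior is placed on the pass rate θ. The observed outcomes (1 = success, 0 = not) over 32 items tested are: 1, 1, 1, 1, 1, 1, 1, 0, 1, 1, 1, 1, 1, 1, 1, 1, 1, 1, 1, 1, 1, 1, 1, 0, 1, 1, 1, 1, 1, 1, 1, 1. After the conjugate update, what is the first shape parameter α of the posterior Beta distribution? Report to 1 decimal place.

31.9

The Beta prior is conjugate to a Binomial/Bernoulli likelihood; the update adds successes to α and failures to β.
Posterior: Beta(α+k, β+n−k) = Beta(1.9+30, 3.7+2) = Beta(31.9, 5.7).
Posterior α = 31.9.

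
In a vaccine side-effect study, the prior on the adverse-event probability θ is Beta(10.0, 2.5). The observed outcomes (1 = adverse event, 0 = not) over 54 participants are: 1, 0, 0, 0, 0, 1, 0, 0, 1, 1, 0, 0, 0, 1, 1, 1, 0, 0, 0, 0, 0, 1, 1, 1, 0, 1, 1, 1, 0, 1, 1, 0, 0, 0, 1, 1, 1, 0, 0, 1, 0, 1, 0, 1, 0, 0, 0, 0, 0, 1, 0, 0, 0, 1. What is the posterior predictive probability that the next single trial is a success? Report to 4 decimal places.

The Beta prior is conjugate to a Binomial/Bernoulli likelihood; the update adds successes to α and failures to β.
Posterior: Beta(α+k, β+n−k) = Beta(10.0+23, 2.5+31) = Beta(33.0, 33.5).
For a single future Bernoulli trial, P(success | data) = α/(α+β) = 0.4962.

0.4962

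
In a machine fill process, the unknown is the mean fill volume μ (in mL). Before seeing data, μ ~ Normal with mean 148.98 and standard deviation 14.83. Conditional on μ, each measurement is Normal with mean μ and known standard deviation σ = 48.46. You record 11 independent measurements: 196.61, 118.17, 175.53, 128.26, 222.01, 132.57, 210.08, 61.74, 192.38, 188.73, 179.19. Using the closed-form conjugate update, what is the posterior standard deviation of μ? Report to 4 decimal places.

10.4082

For Normal data with known variance σ², a Normal(μ₀, σ₀²) prior on μ is conjugate. Posterior precision = 1/σ₀² + n/σ²; posterior mean is the precision-weighted average of μ₀ and x̄.
σ₀² = 14.83² = 219.9289, σ² = 48.46² = 2348.3716; σ² + n·σ₀² = 2348.3716 + 11·219.9289 = 4767.5895.
Posterior precision = 1/σ₀² + n/σ² = 1/219.9289 + 11/2348.3716 = (σ² + n·σ₀²)/(σ₀²σ²) = 4767.5895/(219.9289·2348.3716); posterior variance σₙ² = σ₀²σ²/(σ² + n·σ₀²) = 219.9289·2348.3716/4767.5895 = 108.330380.
Posterior SD = √σₙ² = √(219.9289·2348.3716/4767.5895) = 10.4082.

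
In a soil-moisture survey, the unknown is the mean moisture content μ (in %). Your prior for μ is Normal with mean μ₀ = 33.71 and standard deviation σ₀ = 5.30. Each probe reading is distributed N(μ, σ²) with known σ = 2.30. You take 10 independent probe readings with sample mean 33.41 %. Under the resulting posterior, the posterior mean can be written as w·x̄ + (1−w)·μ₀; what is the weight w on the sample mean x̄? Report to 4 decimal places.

For Normal data with known variance σ², a Normal(μ₀, σ₀²) prior on μ is conjugate. Posterior precision = 1/σ₀² + n/σ²; posterior mean is the precision-weighted average of μ₀ and x̄.
σ₀² = 5.30² = 28.09, σ² = 2.30² = 5.29. Prior precision 1/σ₀² = 1/28.09; data precision n/σ² = 10/5.29.
w = (n/σ²)/(1/σ₀² + n/σ²) = n·σ₀²/(σ² + n·σ₀²) = 10·28.09/(5.29 + 10·28.09) = 280.9/286.19 = 0.9815.

0.9815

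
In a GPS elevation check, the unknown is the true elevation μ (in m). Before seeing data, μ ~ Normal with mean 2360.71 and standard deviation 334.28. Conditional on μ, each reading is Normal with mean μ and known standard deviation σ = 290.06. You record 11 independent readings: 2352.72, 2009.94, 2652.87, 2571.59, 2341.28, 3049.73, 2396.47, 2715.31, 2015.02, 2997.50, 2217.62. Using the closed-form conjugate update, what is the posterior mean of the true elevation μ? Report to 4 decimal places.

For Normal data with known variance σ², a Normal(μ₀, σ₀²) prior on μ is conjugate. Posterior precision = 1/σ₀² + n/σ²; posterior mean is the precision-weighted average of μ₀ and x̄.
Σxᵢ = 2352.72 + 2009.94 + 2652.87 + 2571.59 + 2341.28 + 3049.73 + 2396.47 + 2715.31 + 2015.02 + 2997.50 + 2217.62 = 27320.05, so n·x̄ = 27320.05.
σ₀² = 334.28² = 111743.1184, σ² = 290.06² = 84134.8036; σ² + n·σ₀² = 84134.8036 + 11·111743.1184 = 1313309.106.
Posterior mean = (μ₀/σ₀² + n·x̄/σ²)/(1/σ₀² + n/σ²) = (σ²·μ₀ + σ₀²·n·x̄)/(σ² + n·σ₀²) = (84134.8036·2360.71 + 111743.1184·27320.05)/1313309.106 = 3251445454.050476/1313309.106 = 2475.7656.

2475.7656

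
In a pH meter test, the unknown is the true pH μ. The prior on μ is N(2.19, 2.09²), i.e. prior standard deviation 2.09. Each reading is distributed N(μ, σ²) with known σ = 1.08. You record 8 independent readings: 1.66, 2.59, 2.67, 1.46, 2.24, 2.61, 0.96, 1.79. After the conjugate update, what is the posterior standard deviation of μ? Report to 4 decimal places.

0.3756

For Normal data with known variance σ², a Normal(μ₀, σ₀²) prior on μ is conjugate. Posterior precision = 1/σ₀² + n/σ²; posterior mean is the precision-weighted average of μ₀ and x̄.
σ₀² = 2.09² = 4.3681, σ² = 1.08² = 1.1664; σ² + n·σ₀² = 1.1664 + 8·4.3681 = 36.1112.
Posterior precision = 1/σ₀² + n/σ² = 1/4.3681 + 8/1.1664 = (σ² + n·σ₀²)/(σ₀²σ²) = 36.1112/(4.3681·1.1664); posterior variance σₙ² = σ₀²σ²/(σ² + n·σ₀²) = 4.3681·1.1664/36.1112 = 0.141091.
Posterior SD = √σₙ² = √(4.3681·1.1664/36.1112) = 0.3756.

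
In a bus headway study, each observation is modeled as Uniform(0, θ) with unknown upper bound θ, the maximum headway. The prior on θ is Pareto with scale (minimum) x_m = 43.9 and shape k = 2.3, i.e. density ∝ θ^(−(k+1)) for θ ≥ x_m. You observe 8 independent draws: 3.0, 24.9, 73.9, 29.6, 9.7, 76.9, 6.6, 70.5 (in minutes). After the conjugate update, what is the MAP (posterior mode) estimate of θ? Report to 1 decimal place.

A Pareto(scale x_m, shape k) prior on the upper bound θ of Uniform(0, θ) is conjugate: posterior is Pareto(max(x_m, max xᵢ), k + n).
Sample maximum = 76.9; prior scale x_m = 43.9 → posterior scale = max = 76.9.
Posterior shape = 2.3 + 8 = 10.3.
The Pareto density is decreasing on [x_m, ∞), so the mode is x_m = 76.9.

76.9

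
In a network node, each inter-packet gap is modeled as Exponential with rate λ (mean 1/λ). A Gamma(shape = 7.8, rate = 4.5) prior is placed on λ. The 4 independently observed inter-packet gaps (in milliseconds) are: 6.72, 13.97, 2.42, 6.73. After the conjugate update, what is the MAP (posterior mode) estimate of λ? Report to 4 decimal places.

0.3145

With a Gamma(shape α, rate β) prior on the exponential rate λ, the posterior after n observations with total T = Σxᵢ is Gamma(α+n, β+T).
Sum of observations T = 29.84 milliseconds; n = 4.
Posterior: Gamma(7.8+4, 4.5+29.84) = Gamma(11.8, 34.34).
Mode = (α−1)/β = 0.3145.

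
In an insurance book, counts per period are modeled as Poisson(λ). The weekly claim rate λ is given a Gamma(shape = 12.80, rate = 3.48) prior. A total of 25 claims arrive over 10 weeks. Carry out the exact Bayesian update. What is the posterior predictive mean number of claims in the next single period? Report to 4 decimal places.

With a Gamma(shape α, rate β) prior, the Poisson likelihood is conjugate: the posterior is Gamma(α + ΣXᵢ, β + n).
Posterior: Gamma(α+S, β+n) = Gamma(12.80+25, 3.48+10) = Gamma(37.80, 13.48).
The predictive distribution for one future period is NegBinom with mean α/β = 2.8042.

2.8042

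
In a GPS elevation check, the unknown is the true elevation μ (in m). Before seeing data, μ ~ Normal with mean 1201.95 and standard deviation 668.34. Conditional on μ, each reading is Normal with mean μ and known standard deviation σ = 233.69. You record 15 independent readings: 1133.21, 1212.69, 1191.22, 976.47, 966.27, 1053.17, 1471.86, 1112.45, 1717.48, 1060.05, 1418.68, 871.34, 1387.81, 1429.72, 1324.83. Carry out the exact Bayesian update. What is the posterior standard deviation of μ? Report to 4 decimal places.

For Normal data with known variance σ², a Normal(μ₀, σ₀²) prior on μ is conjugate. Posterior precision = 1/σ₀² + n/σ²; posterior mean is the precision-weighted average of μ₀ and x̄.
σ₀² = 668.34² = 446678.3556, σ² = 233.69² = 54611.0161; σ² + n·σ₀² = 54611.0161 + 15·446678.3556 = 6754786.3501.
Posterior precision = 1/σ₀² + n/σ² = 1/446678.3556 + 15/54611.0161 = (σ² + n·σ₀²)/(σ₀²σ²) = 6754786.3501/(446678.3556·54611.0161); posterior variance σₙ² = σ₀²σ²/(σ² + n·σ₀²) = 446678.3556·54611.0161/6754786.3501 = 3611.299841.
Posterior SD = √σₙ² = √(446678.3556·54611.0161/6754786.3501) = 60.0941.

60.0941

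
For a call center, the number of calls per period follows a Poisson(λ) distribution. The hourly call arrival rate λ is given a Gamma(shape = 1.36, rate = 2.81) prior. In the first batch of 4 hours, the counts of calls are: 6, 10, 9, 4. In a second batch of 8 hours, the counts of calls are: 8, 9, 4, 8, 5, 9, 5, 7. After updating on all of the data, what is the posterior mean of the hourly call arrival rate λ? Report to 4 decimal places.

5.7637

With a Gamma(shape α, rate β) prior, the Poisson likelihood is conjugate: the posterior is Gamma(α + ΣXᵢ, β + n).
Batch 1: sum of counts S = 29 over n = 4 hours.
After batch 1: Gamma(α+S, β+n) = Gamma(1.36+29, 2.81+4) = Gamma(30.36, 6.81).
Batch 2: sum of counts S = 55 over n = 8 hours.
After batch 2: Gamma(α+S, β+n) = Gamma(30.36+55, 6.81+8) = Gamma(85.36, 14.81).
Posterior mean = α/β = 85.36/14.81 = 5.7637.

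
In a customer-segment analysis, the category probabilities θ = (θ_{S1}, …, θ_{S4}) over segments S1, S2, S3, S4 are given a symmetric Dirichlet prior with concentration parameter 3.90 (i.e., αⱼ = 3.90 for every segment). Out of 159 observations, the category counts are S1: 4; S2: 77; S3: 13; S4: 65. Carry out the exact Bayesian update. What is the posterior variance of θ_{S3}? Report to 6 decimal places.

The Dirichlet prior is conjugate to the Multinomial likelihood: each posterior αⱼ = prior αⱼ + observed count nⱼ.
Posterior concentration: (7.90, 80.90, 16.90, 68.90), total = 174.60.
Var[θ_j] = α_j(Σα−α_j)/((Σα)²(Σα+1)) = 16.90·157.70/(174.60²·175.60) = 0.000498.

0.000498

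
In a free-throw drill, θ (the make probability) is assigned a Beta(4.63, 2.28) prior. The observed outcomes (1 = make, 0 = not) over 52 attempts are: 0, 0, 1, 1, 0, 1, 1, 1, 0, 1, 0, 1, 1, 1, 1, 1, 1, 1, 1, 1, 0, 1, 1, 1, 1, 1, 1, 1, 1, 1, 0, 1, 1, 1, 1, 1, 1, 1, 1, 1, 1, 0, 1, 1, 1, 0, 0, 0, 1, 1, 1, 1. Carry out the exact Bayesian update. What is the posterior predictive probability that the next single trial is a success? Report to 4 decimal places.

0.7746

The Beta prior is conjugate to a Binomial/Bernoulli likelihood; the update adds successes to α and failures to β.
Posterior: Beta(α+k, β+n−k) = Beta(4.63+41, 2.28+11) = Beta(45.63, 13.28).
For a single future Bernoulli trial, P(success | data) = α/(α+β) = 0.7746.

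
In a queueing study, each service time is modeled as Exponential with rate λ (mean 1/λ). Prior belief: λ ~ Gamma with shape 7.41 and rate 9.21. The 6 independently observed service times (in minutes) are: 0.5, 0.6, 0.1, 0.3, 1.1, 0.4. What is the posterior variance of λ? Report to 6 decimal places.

With a Gamma(shape α, rate β) prior on the exponential rate λ, the posterior after n observations with total T = Σxᵢ is Gamma(α+n, β+T).
Sum of observations T = 3.0 minutes; n = 6.
Posterior: Gamma(7.41+6, 9.21+3.0) = Gamma(13.41, 12.21).
Var = α/β² = 0.089949.

0.089949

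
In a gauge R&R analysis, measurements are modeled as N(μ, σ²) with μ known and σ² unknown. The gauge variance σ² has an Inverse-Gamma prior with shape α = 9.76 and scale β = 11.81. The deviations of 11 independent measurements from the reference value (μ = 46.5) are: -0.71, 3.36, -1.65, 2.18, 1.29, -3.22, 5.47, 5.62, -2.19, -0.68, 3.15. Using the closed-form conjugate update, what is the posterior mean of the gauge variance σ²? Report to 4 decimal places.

4.6146

With known mean μ and an Inverse-Gamma(α, β) prior on σ², the Normal likelihood is conjugate: posterior is Inv-Gamma(α + n/2, β + Σ(xᵢ−μ)²/2).
Σ(xᵢ−μ)² = (-0.71)² + (3.36)² + (-1.65)² + (2.18)² + (1.29)² + (-3.22)² + (5.47)² + (5.62)² + (-2.19)² + (-0.68)² + (3.15)² = 107.9874.
Posterior: Inv-Gamma(9.76 + 11/2, 11.81 + 107.9874/2) = Inv-Gamma(15.26, 65.80370).
E[σ²|data] = β/(α−1) = 65.80370/14.26 = 4.6146.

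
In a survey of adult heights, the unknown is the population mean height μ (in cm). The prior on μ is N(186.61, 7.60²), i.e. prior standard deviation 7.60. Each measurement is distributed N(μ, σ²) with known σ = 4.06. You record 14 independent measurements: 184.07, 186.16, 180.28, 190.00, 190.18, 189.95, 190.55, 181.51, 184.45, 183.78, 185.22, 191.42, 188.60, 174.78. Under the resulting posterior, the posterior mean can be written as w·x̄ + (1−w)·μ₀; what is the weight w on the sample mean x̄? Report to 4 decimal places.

0.9800

For Normal data with known variance σ², a Normal(μ₀, σ₀²) prior on μ is conjugate. Posterior precision = 1/σ₀² + n/σ²; posterior mean is the precision-weighted average of μ₀ and x̄.
σ₀² = 7.60² = 57.76, σ² = 4.06² = 16.4836. Prior precision 1/σ₀² = 1/57.76; data precision n/σ² = 14/16.4836.
w = (n/σ²)/(1/σ₀² + n/σ²) = n·σ₀²/(σ² + n·σ₀²) = 14·57.76/(16.4836 + 14·57.76) = 808.64/825.1236 = 0.9800.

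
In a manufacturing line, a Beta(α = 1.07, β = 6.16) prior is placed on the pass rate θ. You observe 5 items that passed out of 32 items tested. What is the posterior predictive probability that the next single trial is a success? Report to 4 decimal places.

The Beta prior is conjugate to a Binomial/Bernoulli likelihood; the update adds successes to α and failures to β.
Posterior: Beta(α+k, β+n−k) = Beta(1.07+5, 6.16+27) = Beta(6.07, 33.16).
For a single future Bernoulli trial, P(success | data) = α/(α+β) = 0.1547.

0.1547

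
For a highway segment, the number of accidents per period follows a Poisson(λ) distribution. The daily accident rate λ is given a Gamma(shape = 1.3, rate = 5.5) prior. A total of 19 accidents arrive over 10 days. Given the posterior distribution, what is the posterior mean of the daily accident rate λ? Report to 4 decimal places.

With a Gamma(shape α, rate β) prior, the Poisson likelihood is conjugate: the posterior is Gamma(α + ΣXᵢ, β + n).
Posterior: Gamma(α+S, β+n) = Gamma(1.3+19, 5.5+10) = Gamma(20.3, 15.5).
Posterior mean = α/β = 20.3/15.5 = 1.3097.

1.3097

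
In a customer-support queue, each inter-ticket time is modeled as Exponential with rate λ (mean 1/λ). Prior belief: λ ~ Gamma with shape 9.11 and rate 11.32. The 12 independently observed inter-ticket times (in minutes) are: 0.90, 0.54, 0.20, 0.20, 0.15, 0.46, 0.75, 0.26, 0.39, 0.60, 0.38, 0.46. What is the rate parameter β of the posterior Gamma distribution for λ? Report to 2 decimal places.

16.61

With a Gamma(shape α, rate β) prior on the exponential rate λ, the posterior after n observations with total T = Σxᵢ is Gamma(α+n, β+T).
Sum of observations T = 5.29 minutes; n = 12.
Posterior: Gamma(9.11+12, 11.32+5.29) = Gamma(21.11, 16.61).
Posterior β = 16.61.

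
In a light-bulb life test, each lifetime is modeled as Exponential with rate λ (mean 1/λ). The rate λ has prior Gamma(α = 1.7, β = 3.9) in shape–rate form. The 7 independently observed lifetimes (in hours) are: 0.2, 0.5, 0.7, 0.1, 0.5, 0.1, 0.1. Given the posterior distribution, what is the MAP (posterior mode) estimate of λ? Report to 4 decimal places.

1.2623

With a Gamma(shape α, rate β) prior on the exponential rate λ, the posterior after n observations with total T = Σxᵢ is Gamma(α+n, β+T).
Sum of observations T = 2.2 hours; n = 7.
Posterior: Gamma(1.7+7, 3.9+2.2) = Gamma(8.7, 6.1).
Mode = (α−1)/β = 1.2623.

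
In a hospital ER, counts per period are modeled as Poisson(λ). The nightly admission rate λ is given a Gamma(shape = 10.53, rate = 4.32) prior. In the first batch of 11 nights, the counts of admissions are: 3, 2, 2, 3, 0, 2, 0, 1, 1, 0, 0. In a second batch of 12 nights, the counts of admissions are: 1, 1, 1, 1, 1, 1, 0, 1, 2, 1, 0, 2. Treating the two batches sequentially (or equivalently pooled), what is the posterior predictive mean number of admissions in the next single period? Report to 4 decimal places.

1.3371

With a Gamma(shape α, rate β) prior, the Poisson likelihood is conjugate: the posterior is Gamma(α + ΣXᵢ, β + n).
Batch 1: sum of counts S = 14 over n = 11 nights.
After batch 1: Gamma(α+S, β+n) = Gamma(10.53+14, 4.32+11) = Gamma(24.53, 15.32).
Batch 2: sum of counts S = 12 over n = 12 nights.
After batch 2: Gamma(α+S, β+n) = Gamma(24.53+12, 15.32+12) = Gamma(36.53, 27.32).
The predictive distribution for one future period is NegBinom with mean α/β = 1.3371.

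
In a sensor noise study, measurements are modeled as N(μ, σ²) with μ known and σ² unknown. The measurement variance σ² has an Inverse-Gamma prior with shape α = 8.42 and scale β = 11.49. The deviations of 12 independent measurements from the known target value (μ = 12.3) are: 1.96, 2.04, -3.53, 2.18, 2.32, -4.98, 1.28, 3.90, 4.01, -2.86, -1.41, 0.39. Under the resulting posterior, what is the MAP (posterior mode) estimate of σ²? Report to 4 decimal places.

3.9438

With known mean μ and an Inverse-Gamma(α, β) prior on σ², the Normal likelihood is conjugate: posterior is Inv-Gamma(α + n/2, β + Σ(xᵢ−μ)²/2).
Σ(xᵢ−μ)² = (1.96)² + (2.04)² + (-3.53)² + (2.18)² + (2.32)² + (-4.98)² + (1.28)² + (3.90)² + (4.01)² + (-2.86)² + (-1.41)² + (0.39)² = 98.6476.
Posterior: Inv-Gamma(8.42 + 12/2, 11.49 + 98.6476/2) = Inv-Gamma(14.42, 60.81380).
Mode = β/(α+1) = 60.81380/15.42 = 3.9438.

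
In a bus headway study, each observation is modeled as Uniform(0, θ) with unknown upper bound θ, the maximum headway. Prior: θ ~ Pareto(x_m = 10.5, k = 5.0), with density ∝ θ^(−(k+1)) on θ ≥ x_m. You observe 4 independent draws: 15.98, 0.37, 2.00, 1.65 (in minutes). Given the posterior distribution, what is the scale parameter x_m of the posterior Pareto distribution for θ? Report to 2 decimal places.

15.98

A Pareto(scale x_m, shape k) prior on the upper bound θ of Uniform(0, θ) is conjugate: posterior is Pareto(max(x_m, max xᵢ), k + n).
Sample maximum = 15.98; prior scale x_m = 10.5 → posterior scale = max = 15.98.
Posterior shape = 5.0 + 4 = 9.0.
Posterior scale x_m = 15.98.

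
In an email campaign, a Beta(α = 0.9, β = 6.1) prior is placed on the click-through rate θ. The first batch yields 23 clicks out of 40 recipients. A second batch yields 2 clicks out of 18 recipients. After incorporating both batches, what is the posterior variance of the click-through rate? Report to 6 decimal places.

The Beta prior is conjugate to a Binomial/Bernoulli likelihood; the update adds successes to α and failures to β.
After batch 1: Beta(0.9+23, 6.1+17) = Beta(23.9, 23.1).
After batch 2: Beta(23.9+2, 23.1+16) = Beta(25.9, 39.1).
Var = αβ/((α+β)²(α+β+1)) = 25.9·39.1/(65.0²·66.0) = 0.003632.

0.003632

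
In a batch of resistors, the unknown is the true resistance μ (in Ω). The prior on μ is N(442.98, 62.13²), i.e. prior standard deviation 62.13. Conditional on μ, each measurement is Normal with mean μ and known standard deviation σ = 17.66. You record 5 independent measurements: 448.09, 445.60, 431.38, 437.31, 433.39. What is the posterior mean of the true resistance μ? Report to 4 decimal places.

439.2148

For Normal data with known variance σ², a Normal(μ₀, σ₀²) prior on μ is conjugate. Posterior precision = 1/σ₀² + n/σ²; posterior mean is the precision-weighted average of μ₀ and x̄.
Σxᵢ = 448.09 + 445.60 + 431.38 + 437.31 + 433.39 = 2195.77, so n·x̄ = 2195.77.
σ₀² = 62.13² = 3860.1369, σ² = 17.66² = 311.8756; σ² + n·σ₀² = 311.8756 + 5·3860.1369 = 19612.5601.
Posterior mean = (μ₀/σ₀² + n·x̄/σ²)/(1/σ₀² + n/σ²) = (σ²·μ₀ + σ₀²·n·x̄)/(σ² + n·σ₀²) = (311.8756·442.98 + 3860.1369·2195.77)/19612.5601 = 8614127.454201/19612.5601 = 439.2148.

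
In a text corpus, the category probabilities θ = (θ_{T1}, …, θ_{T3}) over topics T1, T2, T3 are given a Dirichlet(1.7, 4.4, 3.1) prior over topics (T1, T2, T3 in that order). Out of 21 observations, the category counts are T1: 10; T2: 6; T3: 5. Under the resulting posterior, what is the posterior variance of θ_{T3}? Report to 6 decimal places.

The Dirichlet prior is conjugate to the Multinomial likelihood: each posterior αⱼ = prior αⱼ + observed count nⱼ.
Posterior concentration: (11.7, 10.4, 8.1), total = 30.2.
Var[θ_j] = α_j(Σα−α_j)/((Σα)²(Σα+1)) = 8.1·22.1/(30.2²·31.2) = 0.006291.

0.006291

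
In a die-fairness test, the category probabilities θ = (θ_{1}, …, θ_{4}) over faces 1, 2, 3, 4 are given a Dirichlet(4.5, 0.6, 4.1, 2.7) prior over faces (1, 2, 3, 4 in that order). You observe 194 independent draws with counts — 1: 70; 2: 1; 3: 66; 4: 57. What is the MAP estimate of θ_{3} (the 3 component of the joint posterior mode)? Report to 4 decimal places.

The Dirichlet prior is conjugate to the Multinomial likelihood: each posterior αⱼ = prior αⱼ + observed count nⱼ.
Posterior concentration: (74.5, 1.6, 70.1, 59.7), total = 205.9.
Joint mode component: (α_{3}−1)/(Σα−K) = 69.1/201.9 = 0.3422.

0.3422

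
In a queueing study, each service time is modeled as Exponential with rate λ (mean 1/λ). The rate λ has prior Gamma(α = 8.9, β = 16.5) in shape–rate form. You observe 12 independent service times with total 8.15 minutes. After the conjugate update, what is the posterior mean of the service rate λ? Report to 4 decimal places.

With a Gamma(shape α, rate β) prior on the exponential rate λ, the posterior after n observations with total T = Σxᵢ is Gamma(α+n, β+T).
Posterior: Gamma(8.9+12, 16.5+8.15) = Gamma(20.9, 24.65).
Posterior mean of λ = α/β = 20.9/24.65 = 0.8479.

0.8479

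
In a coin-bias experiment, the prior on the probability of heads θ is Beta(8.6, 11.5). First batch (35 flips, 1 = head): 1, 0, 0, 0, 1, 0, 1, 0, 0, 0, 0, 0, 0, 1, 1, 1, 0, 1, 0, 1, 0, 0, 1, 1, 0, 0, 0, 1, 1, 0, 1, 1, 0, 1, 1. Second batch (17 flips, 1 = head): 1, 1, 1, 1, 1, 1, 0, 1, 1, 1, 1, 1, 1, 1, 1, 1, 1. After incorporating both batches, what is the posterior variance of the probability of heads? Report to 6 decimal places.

The Beta prior is conjugate to a Binomial/Bernoulli likelihood; the update adds successes to α and failures to β.
After batch 1: Beta(8.6+16, 11.5+19) = Beta(24.6, 30.5).
After batch 2: Beta(24.6+16, 30.5+1) = Beta(40.6, 31.5).
Var = αβ/((α+β)²(α+β+1)) = 40.6·31.5/(72.1²·73.1) = 0.003365.

0.003365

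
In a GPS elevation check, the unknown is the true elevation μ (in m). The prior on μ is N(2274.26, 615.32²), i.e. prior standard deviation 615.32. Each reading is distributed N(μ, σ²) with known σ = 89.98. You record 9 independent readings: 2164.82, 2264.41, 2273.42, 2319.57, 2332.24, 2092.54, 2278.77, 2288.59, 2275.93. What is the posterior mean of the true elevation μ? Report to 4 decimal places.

2254.5236

For Normal data with known variance σ², a Normal(μ₀, σ₀²) prior on μ is conjugate. Posterior precision = 1/σ₀² + n/σ²; posterior mean is the precision-weighted average of μ₀ and x̄.
Σxᵢ = 2164.82 + 2264.41 + 2273.42 + 2319.57 + 2332.24 + 2092.54 + 2278.77 + 2288.59 + 2275.93 = 20290.29, so n·x̄ = 20290.29.
σ₀² = 615.32² = 378618.7024, σ² = 89.98² = 8096.4004; σ² + n·σ₀² = 8096.4004 + 9·378618.7024 = 3415664.722.
Posterior mean = (μ₀/σ₀² + n·x̄/σ²)/(1/σ₀² + n/σ²) = (σ²·μ₀ + σ₀²·n·x̄)/(σ² + n·σ₀²) = (8096.4004·2274.26 + 378618.7024·20290.29)/3415664.722 = 7700696590.6934/3415664.722 = 2254.5236.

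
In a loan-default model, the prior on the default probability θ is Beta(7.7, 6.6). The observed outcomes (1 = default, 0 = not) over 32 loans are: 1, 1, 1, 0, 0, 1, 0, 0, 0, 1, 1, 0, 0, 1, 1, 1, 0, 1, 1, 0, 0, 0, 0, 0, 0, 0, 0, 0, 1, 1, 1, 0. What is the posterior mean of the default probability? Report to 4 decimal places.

0.4687

The Beta prior is conjugate to a Binomial/Bernoulli likelihood; the update adds successes to α and failures to β.
Posterior: Beta(α+k, β+n−k) = Beta(7.7+14, 6.6+18) = Beta(21.7, 24.6).
Posterior mean = α/(α+β) = 21.7/46.3 = 0.4687.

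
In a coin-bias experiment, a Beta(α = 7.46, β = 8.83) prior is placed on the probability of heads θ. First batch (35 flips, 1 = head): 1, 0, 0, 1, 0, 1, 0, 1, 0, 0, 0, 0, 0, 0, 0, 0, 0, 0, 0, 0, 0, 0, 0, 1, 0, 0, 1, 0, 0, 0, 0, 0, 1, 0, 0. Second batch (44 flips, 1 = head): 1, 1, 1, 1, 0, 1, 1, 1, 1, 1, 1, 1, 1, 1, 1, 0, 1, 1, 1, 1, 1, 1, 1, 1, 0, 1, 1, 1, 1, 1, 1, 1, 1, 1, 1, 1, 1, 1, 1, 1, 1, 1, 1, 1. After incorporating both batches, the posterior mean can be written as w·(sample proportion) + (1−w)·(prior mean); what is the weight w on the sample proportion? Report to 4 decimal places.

0.8290

The Beta prior is conjugate to a Binomial/Bernoulli likelihood; the update adds successes to α and failures to β.
Total number of flips: n = 35 + 44 = 79.
Posterior mean = (α₀+k)/(α₀+β₀+n) = [n/(α₀+β₀+n)]·(k/n) + [(α₀+β₀)/(α₀+β₀+n)]·α₀/(α₀+β₀), so only n and the prior enter the weight.
The weight on the data is w = n/(α₀+β₀+n) = 79/(7.46+8.83+79) = 79/95.29 = 0.8290.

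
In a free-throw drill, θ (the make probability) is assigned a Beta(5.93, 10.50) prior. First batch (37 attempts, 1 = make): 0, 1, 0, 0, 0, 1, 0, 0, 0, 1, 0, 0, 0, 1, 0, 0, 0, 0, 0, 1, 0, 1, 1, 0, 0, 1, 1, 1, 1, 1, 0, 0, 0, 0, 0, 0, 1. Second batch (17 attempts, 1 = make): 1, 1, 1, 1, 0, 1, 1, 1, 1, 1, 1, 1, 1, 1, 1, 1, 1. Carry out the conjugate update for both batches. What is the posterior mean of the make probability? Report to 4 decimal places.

The Beta prior is conjugate to a Binomial/Bernoulli likelihood; the update adds successes to α and failures to β.
After batch 1: Beta(5.93+13, 10.50+24) = Beta(18.93, 34.50).
After batch 2: Beta(18.93+16, 34.50+1) = Beta(34.93, 35.50).
Posterior mean = α/(α+β) = 34.93/70.43 = 0.4960.

0.4960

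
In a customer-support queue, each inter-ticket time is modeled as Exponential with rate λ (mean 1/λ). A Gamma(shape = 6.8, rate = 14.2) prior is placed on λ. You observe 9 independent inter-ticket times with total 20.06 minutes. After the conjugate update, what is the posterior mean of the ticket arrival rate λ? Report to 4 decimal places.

0.4612

With a Gamma(shape α, rate β) prior on the exponential rate λ, the posterior after n observations with total T = Σxᵢ is Gamma(α+n, β+T).
Posterior: Gamma(6.8+9, 14.2+20.06) = Gamma(15.8, 34.26).
Posterior mean of λ = α/β = 15.8/34.26 = 0.4612.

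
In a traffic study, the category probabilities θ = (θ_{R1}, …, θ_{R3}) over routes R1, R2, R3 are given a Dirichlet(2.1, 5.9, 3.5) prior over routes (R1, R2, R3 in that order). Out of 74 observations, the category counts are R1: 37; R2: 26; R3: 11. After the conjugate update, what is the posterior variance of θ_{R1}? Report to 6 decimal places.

0.002869

The Dirichlet prior is conjugate to the Multinomial likelihood: each posterior αⱼ = prior αⱼ + observed count nⱼ.
Posterior concentration: (39.1, 31.9, 14.5), total = 85.5.
Var[θ_j] = α_j(Σα−α_j)/((Σα)²(Σα+1)) = 39.1·46.4/(85.5²·86.5) = 0.002869.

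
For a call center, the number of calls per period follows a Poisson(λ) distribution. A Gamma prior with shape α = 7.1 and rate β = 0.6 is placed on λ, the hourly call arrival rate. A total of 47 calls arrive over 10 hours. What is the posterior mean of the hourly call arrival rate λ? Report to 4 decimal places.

5.1038

With a Gamma(shape α, rate β) prior, the Poisson likelihood is conjugate: the posterior is Gamma(α + ΣXᵢ, β + n).
Posterior: Gamma(α+S, β+n) = Gamma(7.1+47, 0.6+10) = Gamma(54.1, 10.6).
Posterior mean = α/β = 54.1/10.6 = 5.1038.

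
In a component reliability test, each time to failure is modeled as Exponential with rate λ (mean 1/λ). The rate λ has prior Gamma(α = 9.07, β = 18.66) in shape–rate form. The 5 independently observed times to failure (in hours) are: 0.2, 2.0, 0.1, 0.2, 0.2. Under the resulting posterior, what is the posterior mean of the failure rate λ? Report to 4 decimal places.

With a Gamma(shape α, rate β) prior on the exponential rate λ, the posterior after n observations with total T = Σxᵢ is Gamma(α+n, β+T).
Sum of observations T = 2.7 hours; n = 5.
Posterior: Gamma(9.07+5, 18.66+2.7) = Gamma(14.07, 21.36).
Posterior mean of λ = α/β = 14.07/21.36 = 0.6587.

0.6587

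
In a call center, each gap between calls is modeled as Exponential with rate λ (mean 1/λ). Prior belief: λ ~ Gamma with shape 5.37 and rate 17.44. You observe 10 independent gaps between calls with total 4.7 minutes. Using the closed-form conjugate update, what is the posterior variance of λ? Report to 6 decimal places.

With a Gamma(shape α, rate β) prior on the exponential rate λ, the posterior after n observations with total T = Σxᵢ is Gamma(α+n, β+T).
Posterior: Gamma(5.37+10, 17.44+4.7) = Gamma(15.37, 22.14).
Var = α/β² = 0.031356.

0.031356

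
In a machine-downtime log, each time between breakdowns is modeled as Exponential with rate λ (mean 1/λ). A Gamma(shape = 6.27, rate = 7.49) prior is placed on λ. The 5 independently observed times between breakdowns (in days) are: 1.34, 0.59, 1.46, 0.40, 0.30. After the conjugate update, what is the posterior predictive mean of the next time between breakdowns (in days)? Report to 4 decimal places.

1.1276

With a Gamma(shape α, rate β) prior on the exponential rate λ, the posterior after n observations with total T = Σxᵢ is Gamma(α+n, β+T).
Sum of observations T = 4.09 days; n = 5.
Posterior: Gamma(6.27+5, 7.49+4.09) = Gamma(11.27, 11.58).
The predictive distribution for the next observation is Lomax; its mean is β/(α−1) = 11.58/10.27 = 1.1276.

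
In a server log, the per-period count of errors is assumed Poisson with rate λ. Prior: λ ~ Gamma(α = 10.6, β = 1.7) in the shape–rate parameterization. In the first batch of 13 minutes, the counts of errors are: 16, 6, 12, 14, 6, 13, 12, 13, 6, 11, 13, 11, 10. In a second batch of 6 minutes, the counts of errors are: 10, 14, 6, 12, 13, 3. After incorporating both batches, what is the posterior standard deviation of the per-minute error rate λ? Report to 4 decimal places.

With a Gamma(shape α, rate β) prior, the Poisson likelihood is conjugate: the posterior is Gamma(α + ΣXᵢ, β + n).
Batch 1: sum of counts S = 143 over n = 13 minutes.
After batch 1: Gamma(α+S, β+n) = Gamma(10.6+143, 1.7+13) = Gamma(153.6, 14.7).
Batch 2: sum of counts S = 58 over n = 6 minutes.
After batch 2: Gamma(α+S, β+n) = Gamma(153.6+58, 14.7+6) = Gamma(211.6, 20.7).
SD = √α/β = √211.6/20.7 = 0.7027.

0.7027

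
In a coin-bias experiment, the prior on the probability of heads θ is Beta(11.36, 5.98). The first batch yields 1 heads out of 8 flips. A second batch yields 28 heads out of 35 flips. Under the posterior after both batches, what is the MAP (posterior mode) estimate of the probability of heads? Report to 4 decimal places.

0.6747

The Beta prior is conjugate to a Binomial/Bernoulli likelihood; the update adds successes to α and failures to β.
After batch 1: Beta(11.36+1, 5.98+7) = Beta(12.36, 12.98).
After batch 2: Beta(12.36+28, 12.98+7) = Beta(40.36, 19.98).
Mode of Beta(a,b) for a,b>1 is (a−1)/(a+b−2) = 39.36/58.34 = 0.6747.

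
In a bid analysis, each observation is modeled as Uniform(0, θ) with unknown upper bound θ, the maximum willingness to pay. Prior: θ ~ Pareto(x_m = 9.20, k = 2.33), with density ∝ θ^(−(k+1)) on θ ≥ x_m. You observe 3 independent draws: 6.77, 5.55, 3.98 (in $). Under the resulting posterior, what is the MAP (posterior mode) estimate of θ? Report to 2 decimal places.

9.20

A Pareto(scale x_m, shape k) prior on the upper bound θ of Uniform(0, θ) is conjugate: posterior is Pareto(max(x_m, max xᵢ), k + n).
Sample maximum = 6.77; prior scale x_m = 9.20 → posterior scale = max = 9.20.
Posterior shape = 2.33 + 3 = 5.33.
The Pareto density is decreasing on [x_m, ∞), so the mode is x_m = 9.20.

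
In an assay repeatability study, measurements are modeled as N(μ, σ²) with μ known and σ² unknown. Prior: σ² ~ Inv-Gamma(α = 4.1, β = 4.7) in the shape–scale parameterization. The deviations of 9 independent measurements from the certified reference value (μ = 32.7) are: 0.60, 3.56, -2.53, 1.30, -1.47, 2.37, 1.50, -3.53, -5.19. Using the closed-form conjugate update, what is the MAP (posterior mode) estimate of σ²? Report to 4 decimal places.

With known mean μ and an Inverse-Gamma(α, β) prior on σ², the Normal likelihood is conjugate: posterior is Inv-Gamma(α + n/2, β + Σ(xᵢ−μ)²/2).
Σ(xᵢ−μ)² = (0.60)² + (3.56)² + (-2.53)² + (1.30)² + (-1.47)² + (2.37)² + (1.50)² + (-3.53)² + (-5.19)² = 70.5493.
Posterior: Inv-Gamma(4.1 + 9/2, 4.7 + 70.5493/2) = Inv-Gamma(8.60, 39.97465).
Mode = β/(α+1) = 39.97465/9.60 = 4.1640.

4.1640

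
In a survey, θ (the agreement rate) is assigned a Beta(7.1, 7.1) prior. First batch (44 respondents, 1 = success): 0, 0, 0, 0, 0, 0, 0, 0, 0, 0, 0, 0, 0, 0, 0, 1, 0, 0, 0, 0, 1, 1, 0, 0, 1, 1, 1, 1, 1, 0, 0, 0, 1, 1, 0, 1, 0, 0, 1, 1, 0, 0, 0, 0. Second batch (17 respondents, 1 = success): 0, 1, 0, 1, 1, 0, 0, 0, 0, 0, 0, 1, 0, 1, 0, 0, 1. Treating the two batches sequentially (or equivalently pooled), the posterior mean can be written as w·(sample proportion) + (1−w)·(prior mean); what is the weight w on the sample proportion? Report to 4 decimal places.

The Beta prior is conjugate to a Binomial/Bernoulli likelihood; the update adds successes to α and failures to β.
Total number of respondents: n = 44 + 17 = 61.
Posterior mean = (α₀+k)/(α₀+β₀+n) = [n/(α₀+β₀+n)]·(k/n) + [(α₀+β₀)/(α₀+β₀+n)]·α₀/(α₀+β₀), so only n and the prior enter the weight.
The weight on the data is w = n/(α₀+β₀+n) = 61/(7.1+7.1+61) = 61/75.2 = 0.8112.

0.8112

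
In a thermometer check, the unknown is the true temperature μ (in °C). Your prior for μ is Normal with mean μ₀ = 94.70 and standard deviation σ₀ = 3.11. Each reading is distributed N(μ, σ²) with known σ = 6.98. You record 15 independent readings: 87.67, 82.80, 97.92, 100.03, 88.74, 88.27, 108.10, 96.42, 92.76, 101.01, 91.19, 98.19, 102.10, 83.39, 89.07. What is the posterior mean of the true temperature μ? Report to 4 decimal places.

94.0592

For Normal data with known variance σ², a Normal(μ₀, σ₀²) prior on μ is conjugate. Posterior precision = 1/σ₀² + n/σ²; posterior mean is the precision-weighted average of μ₀ and x̄.
Σxᵢ = 87.67 + 82.80 + 97.92 + 100.03 + 88.74 + 88.27 + 108.10 + 96.42 + 92.76 + 101.01 + 91.19 + 98.19 + 102.10 + 83.39 + 89.07 = 1407.66, so n·x̄ = 1407.66.
σ₀² = 3.11² = 9.6721, σ² = 6.98² = 48.7204; σ² + n·σ₀² = 48.7204 + 15·9.6721 = 193.8019.
Posterior mean = (μ₀/σ₀² + n·x̄/σ²)/(1/σ₀² + n/σ²) = (σ²·μ₀ + σ₀²·n·x̄)/(σ² + n·σ₀²) = (48.7204·94.70 + 9.6721·1407.66)/193.8019 = 18228.850166/193.8019 = 94.0592.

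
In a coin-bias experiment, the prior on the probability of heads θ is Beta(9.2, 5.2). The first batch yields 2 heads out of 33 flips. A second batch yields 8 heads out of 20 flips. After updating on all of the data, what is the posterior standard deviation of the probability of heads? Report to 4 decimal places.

The Beta prior is conjugate to a Binomial/Bernoulli likelihood; the update adds successes to α and failures to β.
After batch 1: Beta(9.2+2, 5.2+31) = Beta(11.2, 36.2).
After batch 2: Beta(11.2+8, 36.2+12) = Beta(19.2, 48.2).
Var = αβ/((α+β)²(α+β+1)) = 19.2·48.2/(67.4²·68.4) = 0.00297833; SD = √0.00297833 = 0.0546.

0.0546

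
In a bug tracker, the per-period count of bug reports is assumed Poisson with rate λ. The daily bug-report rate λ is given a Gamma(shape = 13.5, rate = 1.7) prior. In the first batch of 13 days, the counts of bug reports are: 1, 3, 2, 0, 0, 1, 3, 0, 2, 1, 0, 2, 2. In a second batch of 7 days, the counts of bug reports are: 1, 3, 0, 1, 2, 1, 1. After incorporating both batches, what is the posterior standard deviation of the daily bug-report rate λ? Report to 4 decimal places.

0.2896

With a Gamma(shape α, rate β) prior, the Poisson likelihood is conjugate: the posterior is Gamma(α + ΣXᵢ, β + n).
Batch 1: sum of counts S = 17 over n = 13 days.
After batch 1: Gamma(α+S, β+n) = Gamma(13.5+17, 1.7+13) = Gamma(30.5, 14.7).
Batch 2: sum of counts S = 9 over n = 7 days.
After batch 2: Gamma(α+S, β+n) = Gamma(30.5+9, 14.7+7) = Gamma(39.5, 21.7).
SD = √α/β = √39.5/21.7 = 0.2896.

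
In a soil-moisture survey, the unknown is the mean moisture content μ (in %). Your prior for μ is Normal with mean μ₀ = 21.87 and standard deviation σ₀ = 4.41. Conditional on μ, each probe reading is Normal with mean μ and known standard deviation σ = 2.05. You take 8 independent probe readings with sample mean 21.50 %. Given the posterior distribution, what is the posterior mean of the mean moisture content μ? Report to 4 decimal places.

21.5097

For Normal data with known variance σ², a Normal(μ₀, σ₀²) prior on μ is conjugate. Posterior precision = 1/σ₀² + n/σ²; posterior mean is the precision-weighted average of μ₀ and x̄.
n·x̄ = 8·21.50 = 172.
σ₀² = 4.41² = 19.4481, σ² = 2.05² = 4.2025; σ² + n·σ₀² = 4.2025 + 8·19.4481 = 159.7873.
Posterior mean = (μ₀/σ₀² + n·x̄/σ²)/(1/σ₀² + n/σ²) = (σ²·μ₀ + σ₀²·n·x̄)/(σ² + n·σ₀²) = (4.2025·21.87 + 19.4481·172)/159.7873 = 3436.981875/159.7873 = 21.5097.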